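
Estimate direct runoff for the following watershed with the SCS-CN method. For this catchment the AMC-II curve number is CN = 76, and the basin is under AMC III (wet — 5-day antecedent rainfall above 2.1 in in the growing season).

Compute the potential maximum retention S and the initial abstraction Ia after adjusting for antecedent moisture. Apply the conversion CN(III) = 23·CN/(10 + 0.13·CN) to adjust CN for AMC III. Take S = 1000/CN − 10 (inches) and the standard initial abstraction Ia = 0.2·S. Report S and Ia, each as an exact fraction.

Adjust CN=76 to AMC III: 23·76/(10 + 0.13·76) → 1748 ÷ (497/25) = 43700/497 ≈ 87.928
Max retention: S = 1000/(43700/497) − 10 = 600/437 in (≈ 1.373 in)
Ia = 0.2·(600/437) = 120/437 in ≈ 0.275 in

S = 600/437 in ≈ 1.373 in; Ia = 120/437 in ≈ 0.275 in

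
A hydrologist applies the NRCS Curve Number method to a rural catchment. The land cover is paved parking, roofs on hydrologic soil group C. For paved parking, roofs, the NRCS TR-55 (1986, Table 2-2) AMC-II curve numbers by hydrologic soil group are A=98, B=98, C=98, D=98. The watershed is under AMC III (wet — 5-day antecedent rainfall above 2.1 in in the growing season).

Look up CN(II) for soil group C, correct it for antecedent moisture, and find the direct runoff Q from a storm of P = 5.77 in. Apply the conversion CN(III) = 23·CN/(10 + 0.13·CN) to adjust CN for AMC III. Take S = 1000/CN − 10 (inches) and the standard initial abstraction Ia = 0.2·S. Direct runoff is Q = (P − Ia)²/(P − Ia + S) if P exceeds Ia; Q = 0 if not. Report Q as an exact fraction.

Q = 420265661841/74188043300 in ≈ 5.665 in

NRCS table: paved parking, roofs, soil group C → CN(II) = 98
CN(III) from CN(II)=98: (23·98)/(10 + 0.13·98) = 112700/1137 ≈ 99.120
S = 1000/(112700/1137) − 10 = 100/1127 in ≈ 0.089 in
Ia = 0.2S: 0.2·0.089 = 0.018 in (exactly 20/1127)
Excess rainfall: 5.770 − 0.018 = 5.752 in; P > Ia so Q > 0
Q: (648279/112700)² ÷ (658279/112700) = 420265661841/74188043300 in (≈ 5.665 in)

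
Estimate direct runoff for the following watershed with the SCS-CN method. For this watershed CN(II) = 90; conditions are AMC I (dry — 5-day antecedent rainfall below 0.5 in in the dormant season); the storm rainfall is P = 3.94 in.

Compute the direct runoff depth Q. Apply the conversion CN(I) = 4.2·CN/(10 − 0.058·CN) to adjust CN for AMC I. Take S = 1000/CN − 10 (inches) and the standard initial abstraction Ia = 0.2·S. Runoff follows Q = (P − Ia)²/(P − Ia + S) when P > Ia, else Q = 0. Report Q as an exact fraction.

Adjust CN=90 to AMC I: 4.2·90/(10 − 0.058·90) → 378 ÷ (239/50) = 18900/239 ≈ 79.079
Retention S: 1000/CN − 10 with CN=79.079 → S = 500/189 ≈ 2.646 in
Ia = 0.2S: 0.2·2.646 = 0.529 in (exactly 100/189)
Excess rainfall: 3.940 − 0.529 = 3.411 in; P > Ia so Q > 0
Q: (32233/9450)² ÷ (57233/9450) = 1038966289/540851850 in (≈ 1.921 in)

Q = 1038966289/540851850 in ≈ 1.921 in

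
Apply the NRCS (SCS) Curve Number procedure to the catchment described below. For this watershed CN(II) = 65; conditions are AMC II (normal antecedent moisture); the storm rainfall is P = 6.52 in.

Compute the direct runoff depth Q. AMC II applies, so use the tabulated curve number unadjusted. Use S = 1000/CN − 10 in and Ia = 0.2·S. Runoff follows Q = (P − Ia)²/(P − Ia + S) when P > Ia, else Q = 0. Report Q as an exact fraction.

Q = 3129361/1143675 in ≈ 2.736 in

CN(II) = 65; AMC II needs no correction.
Max retention: S = 1000/65 − 10 = 70/13 in (≈ 5.385 in)
Initial abstraction Ia = S/5 = (70/13)/5 = 14/13 ≈ 1.077 in
Excess rainfall: 6.520 − 1.077 = 5.443 in; P > Ia so Q > 0
Runoff Q = (P−Ia)²/(P−Ia+S) = (5.443)²/(5.443+5.385) = 3129361/1143675 ≈ 2.736 in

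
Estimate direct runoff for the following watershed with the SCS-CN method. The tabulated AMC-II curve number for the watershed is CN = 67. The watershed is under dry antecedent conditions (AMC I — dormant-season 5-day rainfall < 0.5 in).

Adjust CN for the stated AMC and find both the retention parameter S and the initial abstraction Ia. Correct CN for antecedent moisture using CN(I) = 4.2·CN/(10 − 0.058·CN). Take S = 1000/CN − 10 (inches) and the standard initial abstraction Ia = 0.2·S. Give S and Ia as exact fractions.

S = 5500/469 in ≈ 11.727 in; Ia = 1100/469 in ≈ 2.345 in

CN(I) from CN(II)=67: (4.2·67)/(10 − 0.058·67) = 46900/1019 ≈ 46.026
Max retention: S = 1000/(46900/1019) − 10 = 5500/469 in (≈ 11.727 in)
Initial abstraction Ia = S/5 = (5500/469)/5 = 1100/469 ≈ 2.345 in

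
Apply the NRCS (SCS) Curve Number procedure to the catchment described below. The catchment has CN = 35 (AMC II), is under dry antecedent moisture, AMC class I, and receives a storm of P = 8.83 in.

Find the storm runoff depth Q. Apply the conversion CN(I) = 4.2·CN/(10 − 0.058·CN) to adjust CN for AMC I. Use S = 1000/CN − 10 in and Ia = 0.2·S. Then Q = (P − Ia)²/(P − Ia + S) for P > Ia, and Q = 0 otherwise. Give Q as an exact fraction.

Q = 0 in ≈ 0.000 in

Dry (AMC I): CN(I) = 4.2·35/(10 − 0.058·35) = 147/(797/100) = 14700/797 ≈ 18.444
S = 1000/(14700/797) − 10 = 6500/147 in ≈ 44.218 in
Ia = 0.2S: 0.2·44.218 = 8.844 in (exactly 1300/147)
P = 8.830 ≤ Ia = 8.844 in: entire storm abstracted, Q = 0.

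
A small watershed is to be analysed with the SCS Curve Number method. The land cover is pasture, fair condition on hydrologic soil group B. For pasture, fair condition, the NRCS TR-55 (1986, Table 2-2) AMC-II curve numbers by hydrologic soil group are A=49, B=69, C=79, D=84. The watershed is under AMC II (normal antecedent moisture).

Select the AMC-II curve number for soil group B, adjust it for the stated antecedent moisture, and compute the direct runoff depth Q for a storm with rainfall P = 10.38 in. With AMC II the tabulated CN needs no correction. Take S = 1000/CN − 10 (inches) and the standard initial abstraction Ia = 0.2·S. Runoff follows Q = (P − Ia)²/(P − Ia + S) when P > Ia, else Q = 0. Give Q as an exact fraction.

Q = 1070009521/166327950 in ≈ 6.433 in

NRCS table: pasture, fair condition, soil group B → CN(II) = 69
Average conditions: CN = 69 (no AMC adjustment).
S = 1000/69 − 10 = 310/69 in ≈ 4.493 in
Initial abstraction Ia = S/5 = (310/69)/5 = 62/69 ≈ 0.899 in
Since P=10.380 > Ia=0.899: effective rainfall P−Ia = 32711/3450 in
Runoff Q = (P−Ia)²/(P−Ia+S) = (9.481)²/(9.481+4.493) = 1070009521/166327950 ≈ 6.433 in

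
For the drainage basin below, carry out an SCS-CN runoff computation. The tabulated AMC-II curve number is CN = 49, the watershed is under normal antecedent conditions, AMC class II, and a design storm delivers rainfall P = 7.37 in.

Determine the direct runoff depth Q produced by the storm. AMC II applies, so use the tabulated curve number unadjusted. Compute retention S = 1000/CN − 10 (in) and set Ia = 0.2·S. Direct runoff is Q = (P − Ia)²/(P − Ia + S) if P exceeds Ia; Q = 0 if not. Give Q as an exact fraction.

Q = 671483569/376873700 in ≈ 1.782 in

AMC II — tabulated CN = 49 applies directly.
Retention S: 1000/CN − 10 with CN=49.000 → S = 510/49 ≈ 10.408 in
Ia = 0.2·(510/49) = 102/49 in ≈ 2.082 in
P − Ia = 7.370 − 2.082 = 25913/4900 ≈ 5.288 in (> 0, runoff occurs)
Runoff Q = (P−Ia)²/(P−Ia+S) = (5.288)²/(5.288+10.408) = 671483569/376873700 ≈ 1.782 in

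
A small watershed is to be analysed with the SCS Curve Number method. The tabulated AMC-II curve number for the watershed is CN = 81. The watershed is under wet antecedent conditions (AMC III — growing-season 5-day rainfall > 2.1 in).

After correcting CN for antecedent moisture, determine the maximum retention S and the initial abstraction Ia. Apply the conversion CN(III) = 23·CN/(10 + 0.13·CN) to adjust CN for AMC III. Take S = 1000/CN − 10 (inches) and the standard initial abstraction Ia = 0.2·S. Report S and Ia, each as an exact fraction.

S = 1900/1863 in ≈ 1.020 in; Ia = 380/1863 in ≈ 0.204 in

CN(III) from CN(II)=81: (23·81)/(10 + 0.13·81) = 186300/2053 ≈ 90.745
S = 1000/(186300/2053) − 10 = 1900/1863 in ≈ 1.020 in
Ia = 0.2·(1900/1863) = 380/1863 in ≈ 0.204 in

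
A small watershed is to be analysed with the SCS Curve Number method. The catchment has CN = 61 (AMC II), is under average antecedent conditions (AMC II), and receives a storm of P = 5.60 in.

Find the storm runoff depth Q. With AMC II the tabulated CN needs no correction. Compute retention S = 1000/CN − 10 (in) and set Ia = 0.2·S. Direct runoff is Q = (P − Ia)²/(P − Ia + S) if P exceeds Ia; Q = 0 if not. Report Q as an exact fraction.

CN(II) = 61; AMC II needs no correction.
Max retention: S = 1000/61 − 10 = 390/61 in (≈ 6.393 in)
Ia = 0.2S: 0.2·6.393 = 1.279 in (exactly 78/61)
P − Ia = 5.600 − 1.279 = 1318/305 ≈ 4.321 in (> 0, runoff occurs)
Q: (1318/305)² ÷ (3268/305) = 434281/249185 in (≈ 1.743 in)

Q = 434281/249185 in ≈ 1.743 in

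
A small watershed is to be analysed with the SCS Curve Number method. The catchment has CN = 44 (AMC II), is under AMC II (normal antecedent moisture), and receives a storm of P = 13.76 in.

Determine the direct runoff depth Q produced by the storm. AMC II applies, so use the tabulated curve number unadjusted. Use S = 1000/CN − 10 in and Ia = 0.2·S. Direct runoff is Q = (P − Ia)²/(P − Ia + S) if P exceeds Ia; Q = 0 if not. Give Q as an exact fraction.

Average conditions: CN = 44 (no AMC adjustment).
Retention S: 1000/CN − 10 with CN=44.000 → S = 140/11 ≈ 12.727 in
Ia = 0.2·(140/11) = 28/11 in ≈ 2.545 in
Since P=13.760 > Ia=2.545: effective rainfall P−Ia = 3084/275 in
Runoff Q = (P−Ia)²/(P−Ia+S) = (11.215)²/(11.215+12.727) = 1188882/226325 ≈ 5.253 in

Q = 1188882/226325 in ≈ 5.253 in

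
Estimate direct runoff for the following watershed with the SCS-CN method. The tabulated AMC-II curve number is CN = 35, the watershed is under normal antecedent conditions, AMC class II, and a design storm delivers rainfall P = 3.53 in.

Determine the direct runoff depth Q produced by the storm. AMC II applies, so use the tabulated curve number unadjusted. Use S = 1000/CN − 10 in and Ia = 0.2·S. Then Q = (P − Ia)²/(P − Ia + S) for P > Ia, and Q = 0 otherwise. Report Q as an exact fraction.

Average conditions: CN = 35 (no AMC adjustment).
Max retention: S = 1000/35 − 10 = 130/7 in (≈ 18.571 in)
Ia = 0.2S: 0.2·18.571 = 3.714 in (exactly 26/7)
P = 3.530 ≤ Ia = 3.714 in: entire storm abstracted, Q = 0.

Q = 0 in ≈ 0.000 in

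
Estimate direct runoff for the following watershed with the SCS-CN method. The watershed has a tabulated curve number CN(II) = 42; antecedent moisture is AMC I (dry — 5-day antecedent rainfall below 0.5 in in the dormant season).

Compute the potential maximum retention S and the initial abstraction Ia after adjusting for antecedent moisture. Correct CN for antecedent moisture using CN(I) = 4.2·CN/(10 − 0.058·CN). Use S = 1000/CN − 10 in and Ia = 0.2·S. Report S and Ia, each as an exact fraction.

Adjust CN=42 to AMC I: 4.2·42/(10 − 0.058·42) → (882/5) ÷ (1891/250) = 44100/1891 ≈ 23.321
Retention S: 1000/CN − 10 with CN=23.321 → S = 14500/441 ≈ 32.880 in
Initial abstraction Ia = S/5 = (14500/441)/5 = 2900/441 ≈ 6.576 in

S = 14500/441 in ≈ 32.880 in; Ia = 2900/441 in ≈ 6.576 in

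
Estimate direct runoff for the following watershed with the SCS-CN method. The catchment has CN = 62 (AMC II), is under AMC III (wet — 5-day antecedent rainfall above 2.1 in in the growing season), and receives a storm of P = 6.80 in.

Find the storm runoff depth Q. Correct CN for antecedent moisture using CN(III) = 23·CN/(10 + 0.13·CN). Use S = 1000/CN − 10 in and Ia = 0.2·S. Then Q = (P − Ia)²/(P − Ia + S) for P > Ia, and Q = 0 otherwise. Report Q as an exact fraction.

Adjust CN=62 to AMC III: 23·62/(10 + 0.13·62) → 1426 ÷ (903/50) = 71300/903 ≈ 78.959
Retention S: 1000/CN − 10 with CN=78.959 → S = 1900/713 ≈ 2.665 in
Ia = 0.2·(1900/713) = 380/713 in ≈ 0.533 in
P − Ia = 6.800 − 0.533 = 22342/3565 ≈ 6.267 in (> 0, runoff occurs)
Runoff Q = (P−Ia)²/(P−Ia+S) = (6.267)²/(6.267+2.665) = 249582482/56758365 ≈ 4.397 in

Q = 249582482/56758365 in ≈ 4.397 in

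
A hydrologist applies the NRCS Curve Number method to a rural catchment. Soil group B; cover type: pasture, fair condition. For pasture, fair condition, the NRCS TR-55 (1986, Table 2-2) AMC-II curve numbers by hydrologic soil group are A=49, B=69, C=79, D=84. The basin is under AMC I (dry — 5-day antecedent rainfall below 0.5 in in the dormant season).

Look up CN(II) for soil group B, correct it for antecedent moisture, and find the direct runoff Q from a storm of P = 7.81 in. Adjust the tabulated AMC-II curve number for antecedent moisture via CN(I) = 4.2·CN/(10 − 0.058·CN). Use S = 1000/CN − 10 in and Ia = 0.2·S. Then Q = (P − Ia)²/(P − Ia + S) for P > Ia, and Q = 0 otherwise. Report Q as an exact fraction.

Q = 675139945561/343654838100 in ≈ 1.965 in

NRCS table: pasture, fair condition, soil group B → CN(II) = 69
Adjust CN=69 to AMC I: 4.2·69/(10 − 0.058·69) → (1449/5) ÷ (2999/500) = 144900/2999 ≈ 48.316
S = 1000/(144900/2999) − 10 = 15500/1449 in ≈ 10.697 in
Initial abstraction Ia = S/5 = (15500/1449)/5 = 3100/1449 ≈ 2.139 in
P − Ia = 7.810 − 2.139 = 821669/144900 ≈ 5.671 in (> 0, runoff occurs)
Q: (821669/144900)² ÷ (2371669/144900) = 675139945561/343654838100 in (≈ 1.965 in)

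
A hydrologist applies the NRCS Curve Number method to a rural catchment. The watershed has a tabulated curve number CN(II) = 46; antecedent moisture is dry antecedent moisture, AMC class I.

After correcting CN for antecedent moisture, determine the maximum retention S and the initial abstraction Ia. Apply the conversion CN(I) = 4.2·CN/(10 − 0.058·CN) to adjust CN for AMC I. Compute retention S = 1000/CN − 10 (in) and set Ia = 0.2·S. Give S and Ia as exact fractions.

S = 4500/161 in ≈ 27.950 in; Ia = 900/161 in ≈ 5.590 in

CN(I) from CN(II)=46: (4.2·46)/(10 − 0.058·46) = 16100/611 ≈ 26.350
S = 1000/(16100/611) − 10 = 4500/161 in ≈ 27.950 in
Initial abstraction Ia = S/5 = (4500/161)/5 = 900/161 ≈ 5.590 in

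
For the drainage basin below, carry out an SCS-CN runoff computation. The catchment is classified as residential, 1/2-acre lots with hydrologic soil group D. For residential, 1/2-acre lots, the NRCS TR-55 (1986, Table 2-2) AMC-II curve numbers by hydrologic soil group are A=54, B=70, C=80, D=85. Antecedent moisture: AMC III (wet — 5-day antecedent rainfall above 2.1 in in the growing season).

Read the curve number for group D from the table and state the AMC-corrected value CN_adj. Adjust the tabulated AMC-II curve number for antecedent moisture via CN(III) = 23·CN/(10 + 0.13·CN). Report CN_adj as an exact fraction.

NRCS table: residential, 1/2-acre lots, soil group D → CN(II) = 85
CN(III) from CN(II)=85: (23·85)/(10 + 0.13·85) = 39100/421 ≈ 92.874

CN_adj = 39100/421 ≈ 92.874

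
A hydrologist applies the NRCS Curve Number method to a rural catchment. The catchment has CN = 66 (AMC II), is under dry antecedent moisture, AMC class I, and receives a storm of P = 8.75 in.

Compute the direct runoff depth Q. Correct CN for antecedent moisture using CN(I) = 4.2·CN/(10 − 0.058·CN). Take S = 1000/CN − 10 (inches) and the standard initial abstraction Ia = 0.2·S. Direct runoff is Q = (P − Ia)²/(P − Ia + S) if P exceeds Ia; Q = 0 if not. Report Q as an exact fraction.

Q = 60935405/28526652 in ≈ 2.136 in

CN(I) from CN(II)=66: (4.2·66)/(10 − 0.058·66) = 69300/1543 ≈ 44.913
Max retention: S = 1000/(69300/1543) − 10 = 8500/693 in (≈ 12.266 in)
Ia = 0.2S: 0.2·12.266 = 2.453 in (exactly 1700/693)
P − Ia = 8.750 − 2.453 = 17455/2772 ≈ 6.297 in (> 0, runoff occurs)
Q: (17455/2772)² ÷ (51455/2772) = 60935405/28526652 in (≈ 2.136 in)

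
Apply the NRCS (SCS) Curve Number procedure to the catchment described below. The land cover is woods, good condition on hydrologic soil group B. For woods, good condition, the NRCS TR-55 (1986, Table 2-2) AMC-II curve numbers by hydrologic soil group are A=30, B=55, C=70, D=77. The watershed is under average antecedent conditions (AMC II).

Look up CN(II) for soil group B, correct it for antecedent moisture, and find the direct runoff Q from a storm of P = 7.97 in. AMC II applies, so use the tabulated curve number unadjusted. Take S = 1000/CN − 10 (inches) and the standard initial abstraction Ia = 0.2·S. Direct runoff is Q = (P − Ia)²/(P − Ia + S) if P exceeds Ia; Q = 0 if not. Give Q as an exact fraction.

NRCS table: woods, good condition, soil group B → CN(II) = 55
AMC II — tabulated CN = 55 applies directly.
S = 1000/55 − 10 = 90/11 in ≈ 8.182 in
Initial abstraction Ia = S/5 = (90/11)/5 = 18/11 ≈ 1.636 in
P − Ia = 7.970 − 1.636 = 6967/1100 ≈ 6.334 in (> 0, runoff occurs)
Q = (6967/1100)²/((6967/1100) + 90/11) = (48539089/1210000)/(15967/1100) = 48539089/17563700 in ≈ 2.764 in

Q = 48539089/17563700 in ≈ 2.764 in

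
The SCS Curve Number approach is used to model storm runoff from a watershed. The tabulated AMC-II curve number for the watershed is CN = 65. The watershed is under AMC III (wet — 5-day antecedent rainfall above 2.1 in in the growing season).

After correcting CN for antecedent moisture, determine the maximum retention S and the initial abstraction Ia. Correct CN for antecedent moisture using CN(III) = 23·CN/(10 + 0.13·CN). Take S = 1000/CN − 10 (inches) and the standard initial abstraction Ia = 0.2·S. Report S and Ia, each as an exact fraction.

S = 700/299 in ≈ 2.341 in; Ia = 140/299 in ≈ 0.468 in

CN(III) from CN(II)=65: (23·65)/(10 + 0.13·65) = 29900/369 ≈ 81.030
Max retention: S = 1000/(29900/369) − 10 = 700/299 in (≈ 2.341 in)
Initial abstraction Ia = S/5 = (700/299)/5 = 140/299 ≈ 0.468 in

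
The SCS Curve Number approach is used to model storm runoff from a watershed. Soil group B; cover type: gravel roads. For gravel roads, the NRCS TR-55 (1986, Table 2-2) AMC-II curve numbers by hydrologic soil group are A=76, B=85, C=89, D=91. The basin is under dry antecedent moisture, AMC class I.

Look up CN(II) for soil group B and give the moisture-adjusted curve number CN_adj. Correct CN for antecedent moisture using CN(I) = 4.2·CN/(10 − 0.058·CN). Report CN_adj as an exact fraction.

NRCS table: gravel roads, soil group B → CN(II) = 85
Dry (AMC I): CN(I) = 4.2·85/(10 − 0.058·85) = 357/(507/100) = 11900/169 ≈ 70.414

CN_adj = 11900/169 ≈ 70.414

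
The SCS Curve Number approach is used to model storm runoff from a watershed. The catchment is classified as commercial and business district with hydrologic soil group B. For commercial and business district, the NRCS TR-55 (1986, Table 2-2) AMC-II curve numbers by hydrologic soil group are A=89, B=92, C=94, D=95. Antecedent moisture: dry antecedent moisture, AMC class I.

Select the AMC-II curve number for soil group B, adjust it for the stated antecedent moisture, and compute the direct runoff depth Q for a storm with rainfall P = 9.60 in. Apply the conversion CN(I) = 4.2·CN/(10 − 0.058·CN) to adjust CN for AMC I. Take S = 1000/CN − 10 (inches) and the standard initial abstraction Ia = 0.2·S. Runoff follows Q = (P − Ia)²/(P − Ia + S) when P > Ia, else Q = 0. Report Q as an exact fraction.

NRCS table: commercial and business district, soil group B → CN(II) = 92
CN(I) from CN(II)=92: (4.2·92)/(10 − 0.058·92) = 48300/583 ≈ 82.847
Max retention: S = 1000/(48300/583) − 10 = 1000/483 in (≈ 2.070 in)
Ia = 0.2S: 0.2·2.070 = 0.414 in (exactly 200/483)
P − Ia = 9.600 − 0.414 = 22184/2415 ≈ 9.186 in (> 0, runoff occurs)
Q: (22184/2415)² ÷ (27184/2415) = 30758116/4103085 in (≈ 7.496 in)

Q = 30758116/4103085 in ≈ 7.496 in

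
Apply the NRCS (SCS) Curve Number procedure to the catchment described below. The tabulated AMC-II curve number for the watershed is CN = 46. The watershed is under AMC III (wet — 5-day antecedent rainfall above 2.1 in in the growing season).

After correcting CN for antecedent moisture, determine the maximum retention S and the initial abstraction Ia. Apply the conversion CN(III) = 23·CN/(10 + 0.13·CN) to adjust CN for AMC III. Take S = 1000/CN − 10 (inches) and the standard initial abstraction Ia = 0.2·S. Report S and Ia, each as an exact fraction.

Adjust CN=46 to AMC III: 23·46/(10 + 0.13·46) → 1058 ÷ (799/50) = 52900/799 ≈ 66.208
Max retention: S = 1000/(52900/799) − 10 = 2700/529 in (≈ 5.104 in)
Ia = 0.2S: 0.2·5.104 = 1.021 in (exactly 540/529)

S = 2700/529 in ≈ 5.104 in; Ia = 540/529 in ≈ 1.021 in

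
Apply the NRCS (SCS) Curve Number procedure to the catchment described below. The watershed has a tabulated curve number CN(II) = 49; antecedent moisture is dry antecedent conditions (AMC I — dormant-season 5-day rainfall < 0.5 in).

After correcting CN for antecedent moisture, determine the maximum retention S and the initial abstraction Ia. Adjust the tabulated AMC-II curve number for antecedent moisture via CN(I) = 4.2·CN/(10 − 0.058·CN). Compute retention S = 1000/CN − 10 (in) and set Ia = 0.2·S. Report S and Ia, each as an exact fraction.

S = 8500/343 in ≈ 24.781 in; Ia = 1700/343 in ≈ 4.956 in

CN(I) from CN(II)=49: (4.2·49)/(10 − 0.058·49) = 34300/1193 ≈ 28.751
S = 1000/(34300/1193) − 10 = 8500/343 in ≈ 24.781 in
Ia = 0.2S: 0.2·24.781 = 4.956 in (exactly 1700/343)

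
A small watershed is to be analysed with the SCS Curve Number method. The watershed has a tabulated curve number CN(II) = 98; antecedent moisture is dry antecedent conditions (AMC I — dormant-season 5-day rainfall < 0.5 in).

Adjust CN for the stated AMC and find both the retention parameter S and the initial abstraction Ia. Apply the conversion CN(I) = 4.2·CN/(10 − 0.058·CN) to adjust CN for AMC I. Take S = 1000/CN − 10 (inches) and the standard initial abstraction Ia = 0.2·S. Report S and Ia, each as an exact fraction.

Dry (AMC I): CN(I) = 4.2·98/(10 − 0.058·98) = (2058/5)/(1079/250) = 102900/1079 ≈ 95.366
Max retention: S = 1000/(102900/1079) − 10 = 500/1029 in (≈ 0.486 in)
Initial abstraction Ia = S/5 = (500/1029)/5 = 100/1029 ≈ 0.097 in

S = 500/1029 in ≈ 0.486 in; Ia = 100/1029 in ≈ 0.097 in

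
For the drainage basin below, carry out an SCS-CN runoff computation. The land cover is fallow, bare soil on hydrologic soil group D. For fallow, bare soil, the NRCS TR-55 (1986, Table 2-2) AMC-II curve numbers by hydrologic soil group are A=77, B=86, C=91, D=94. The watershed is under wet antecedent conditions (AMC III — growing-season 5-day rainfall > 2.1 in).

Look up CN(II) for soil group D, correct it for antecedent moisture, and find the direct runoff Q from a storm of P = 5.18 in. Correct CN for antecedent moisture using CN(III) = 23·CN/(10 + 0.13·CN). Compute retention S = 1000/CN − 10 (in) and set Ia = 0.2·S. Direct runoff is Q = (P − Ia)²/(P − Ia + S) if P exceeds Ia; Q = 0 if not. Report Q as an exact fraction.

NRCS table: fallow, bare soil, soil group D → CN(II) = 94
CN(III) from CN(II)=94: (23·94)/(10 + 0.13·94) = 108100/1111 ≈ 97.300
Retention S: 1000/CN − 10 with CN=97.300 → S = 300/1081 ≈ 0.278 in
Ia = 0.2·(300/1081) = 60/1081 in ≈ 0.056 in
P − Ia = 5.180 − 0.056 = 276979/54050 ≈ 5.124 in (> 0, runoff occurs)
Q: (276979/54050)² ÷ (291979/54050) = 76717366441/15781464950 in (≈ 4.861 in)

Q = 76717366441/15781464950 in ≈ 4.861 in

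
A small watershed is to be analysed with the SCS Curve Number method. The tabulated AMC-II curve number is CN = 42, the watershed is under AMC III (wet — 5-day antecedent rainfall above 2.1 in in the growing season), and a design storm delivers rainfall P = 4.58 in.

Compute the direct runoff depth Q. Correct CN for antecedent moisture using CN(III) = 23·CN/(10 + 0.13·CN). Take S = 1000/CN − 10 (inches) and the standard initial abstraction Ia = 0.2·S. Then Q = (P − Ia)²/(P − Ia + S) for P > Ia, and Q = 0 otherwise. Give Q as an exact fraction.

CN(III) from CN(II)=42: (23·42)/(10 + 0.13·42) = 48300/773 ≈ 62.484
Max retention: S = 1000/(48300/773) − 10 = 2900/483 in (≈ 6.004 in)
Initial abstraction Ia = S/5 = (2900/483)/5 = 580/483 ≈ 1.201 in
Excess rainfall: 4.580 − 1.201 = 3.379 in; P > Ia so Q > 0
Runoff Q = (P−Ia)²/(P−Ia+S) = (3.379)²/(3.379+6.004) = 6659702449/5472559050 ≈ 1.217 in

Q = 6659702449/5472559050 in ≈ 1.217 in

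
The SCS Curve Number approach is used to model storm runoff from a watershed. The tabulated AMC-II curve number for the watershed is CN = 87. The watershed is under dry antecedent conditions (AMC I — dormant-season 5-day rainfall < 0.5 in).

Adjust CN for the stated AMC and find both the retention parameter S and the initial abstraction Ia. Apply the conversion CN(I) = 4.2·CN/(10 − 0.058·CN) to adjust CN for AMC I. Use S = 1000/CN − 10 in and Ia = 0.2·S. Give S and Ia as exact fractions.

Dry (AMC I): CN(I) = 4.2·87/(10 − 0.058·87) = (1827/5)/(2477/500) = 182700/2477 ≈ 73.759
Max retention: S = 1000/(182700/2477) − 10 = 6500/1827 in (≈ 3.558 in)
Ia = 0.2·(6500/1827) = 1300/1827 in ≈ 0.712 in

S = 6500/1827 in ≈ 3.558 in; Ia = 1300/1827 in ≈ 0.712 in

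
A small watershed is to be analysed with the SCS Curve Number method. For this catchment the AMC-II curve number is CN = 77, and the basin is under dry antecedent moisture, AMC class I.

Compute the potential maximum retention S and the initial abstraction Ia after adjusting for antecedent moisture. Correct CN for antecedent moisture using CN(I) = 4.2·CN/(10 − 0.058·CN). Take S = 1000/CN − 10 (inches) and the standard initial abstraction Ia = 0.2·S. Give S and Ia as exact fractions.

S = 11500/1617 in ≈ 7.112 in; Ia = 2300/1617 in ≈ 1.422 in

Dry (AMC I): CN(I) = 4.2·77/(10 − 0.058·77) = (1617/5)/(2767/500) = 161700/2767 ≈ 58.439
S = 1000/(161700/2767) − 10 = 11500/1617 in ≈ 7.112 in
Ia = 0.2·(11500/1617) = 2300/1617 in ≈ 1.422 in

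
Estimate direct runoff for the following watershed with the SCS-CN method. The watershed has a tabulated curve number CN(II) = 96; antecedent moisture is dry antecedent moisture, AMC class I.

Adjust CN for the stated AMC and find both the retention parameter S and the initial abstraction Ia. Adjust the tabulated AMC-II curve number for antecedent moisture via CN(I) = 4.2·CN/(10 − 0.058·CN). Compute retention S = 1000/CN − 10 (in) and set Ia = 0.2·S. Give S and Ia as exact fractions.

Dry (AMC I): CN(I) = 4.2·96/(10 − 0.058·96) = (2016/5)/(554/125) = 25200/277 ≈ 90.975
Max retention: S = 1000/(25200/277) − 10 = 125/126 in (≈ 0.992 in)
Initial abstraction Ia = S/5 = (125/126)/5 = 25/126 ≈ 0.198 in

S = 125/126 in ≈ 0.992 in; Ia = 25/126 in ≈ 0.198 in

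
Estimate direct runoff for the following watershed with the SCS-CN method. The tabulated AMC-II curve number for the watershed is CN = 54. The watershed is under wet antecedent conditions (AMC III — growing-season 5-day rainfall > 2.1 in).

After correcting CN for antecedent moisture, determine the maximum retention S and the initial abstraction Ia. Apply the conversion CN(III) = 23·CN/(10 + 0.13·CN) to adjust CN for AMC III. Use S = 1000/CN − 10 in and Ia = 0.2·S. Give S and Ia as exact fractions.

CN(III) from CN(II)=54: (23·54)/(10 + 0.13·54) = 2700/37 ≈ 72.973
Retention S: 1000/CN − 10 with CN=72.973 → S = 100/27 ≈ 3.704 in
Initial abstraction Ia = S/5 = (100/27)/5 = 20/27 ≈ 0.741 in

S = 100/27 in ≈ 3.704 in; Ia = 20/27 in ≈ 0.741 in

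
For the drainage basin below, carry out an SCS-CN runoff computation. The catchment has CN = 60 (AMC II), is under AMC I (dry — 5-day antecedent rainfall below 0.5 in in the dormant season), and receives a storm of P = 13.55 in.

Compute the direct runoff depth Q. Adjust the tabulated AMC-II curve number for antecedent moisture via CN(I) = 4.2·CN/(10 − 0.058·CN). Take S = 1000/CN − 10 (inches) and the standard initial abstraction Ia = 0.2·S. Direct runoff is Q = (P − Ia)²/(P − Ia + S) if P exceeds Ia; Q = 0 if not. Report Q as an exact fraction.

Adjust CN=60 to AMC I: 4.2·60/(10 − 0.058·60) → 252 ÷ (163/25) = 6300/163 ≈ 38.650
S = 1000/(6300/163) − 10 = 1000/63 in ≈ 15.873 in
Ia = 0.2·(1000/63) = 200/63 in ≈ 3.175 in
P − Ia = 13.550 − 3.175 = 13073/1260 ≈ 10.375 in (> 0, runoff occurs)
Runoff Q = (P−Ia)²/(P−Ia+S) = (10.375)²/(10.375+15.873) = 170903329/41671980 ≈ 4.101 in

Q = 170903329/41671980 in ≈ 4.101 in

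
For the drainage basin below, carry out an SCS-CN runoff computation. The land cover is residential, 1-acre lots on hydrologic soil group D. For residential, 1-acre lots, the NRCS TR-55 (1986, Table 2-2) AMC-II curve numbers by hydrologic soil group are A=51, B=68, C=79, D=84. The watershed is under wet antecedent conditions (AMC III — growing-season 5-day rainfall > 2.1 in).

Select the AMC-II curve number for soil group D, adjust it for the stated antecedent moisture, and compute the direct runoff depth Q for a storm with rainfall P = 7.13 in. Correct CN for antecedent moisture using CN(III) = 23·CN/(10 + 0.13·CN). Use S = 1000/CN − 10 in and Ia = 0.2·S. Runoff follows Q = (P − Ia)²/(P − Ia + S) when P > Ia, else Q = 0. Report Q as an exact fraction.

Q = 113150831641/18179105700 in ≈ 6.224 in

NRCS table: residential, 1-acre lots, soil group D → CN(II) = 84
Adjust CN=84 to AMC III: 23·84/(10 + 0.13·84) → 1932 ÷ (523/25) = 48300/523 ≈ 92.352
Max retention: S = 1000/(48300/523) − 10 = 400/483 in (≈ 0.828 in)
Ia = 0.2·(400/483) = 80/483 in ≈ 0.166 in
P − Ia = 7.130 − 0.166 = 336379/48300 ≈ 6.964 in (> 0, runoff occurs)
Q: (336379/48300)² ÷ (376379/48300) = 113150831641/18179105700 in (≈ 6.224 in)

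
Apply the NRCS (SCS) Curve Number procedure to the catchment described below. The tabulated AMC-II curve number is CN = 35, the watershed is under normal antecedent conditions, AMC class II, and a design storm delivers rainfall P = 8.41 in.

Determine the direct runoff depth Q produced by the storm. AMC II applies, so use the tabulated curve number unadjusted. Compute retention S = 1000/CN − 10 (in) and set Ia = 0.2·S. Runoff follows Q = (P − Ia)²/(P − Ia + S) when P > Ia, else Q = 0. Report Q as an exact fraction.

Q = 10804369/11400900 in ≈ 0.948 in

CN(II) = 35; AMC II needs no correction.
Max retention: S = 1000/35 − 10 = 130/7 in (≈ 18.571 in)
Ia = 0.2S: 0.2·18.571 = 3.714 in (exactly 26/7)
Excess rainfall: 8.410 − 3.714 = 4.696 in; P > Ia so Q > 0
Runoff Q = (P−Ia)²/(P−Ia+S) = (4.696)²/(4.696+18.571) = 10804369/11400900 ≈ 0.948 in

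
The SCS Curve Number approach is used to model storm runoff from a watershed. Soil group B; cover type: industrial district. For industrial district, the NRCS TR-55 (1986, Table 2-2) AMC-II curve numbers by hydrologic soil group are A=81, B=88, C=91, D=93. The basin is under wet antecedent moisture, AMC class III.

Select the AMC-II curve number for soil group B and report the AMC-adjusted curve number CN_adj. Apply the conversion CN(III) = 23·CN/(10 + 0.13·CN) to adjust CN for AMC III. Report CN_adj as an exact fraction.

NRCS table: industrial district, soil group B → CN(II) = 88
Wet (AMC III): CN(III) = 23·88/(10 + 0.13·88) = 2024/(536/25) = 6325/67 ≈ 94.403

CN_adj = 6325/67 ≈ 94.403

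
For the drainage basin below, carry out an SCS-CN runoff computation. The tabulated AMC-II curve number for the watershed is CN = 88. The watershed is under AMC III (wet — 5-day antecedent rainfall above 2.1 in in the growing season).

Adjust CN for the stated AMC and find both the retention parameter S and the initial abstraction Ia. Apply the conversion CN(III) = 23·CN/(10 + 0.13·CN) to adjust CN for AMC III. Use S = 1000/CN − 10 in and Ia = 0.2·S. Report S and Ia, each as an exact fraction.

S = 150/253 in ≈ 0.593 in; Ia = 30/253 in ≈ 0.119 in

CN(III) from CN(II)=88: (23·88)/(10 + 0.13·88) = 6325/67 ≈ 94.403
Retention S: 1000/CN − 10 with CN=94.403 → S = 150/253 ≈ 0.593 in
Initial abstraction Ia = S/5 = (150/253)/5 = 30/253 ≈ 0.119 in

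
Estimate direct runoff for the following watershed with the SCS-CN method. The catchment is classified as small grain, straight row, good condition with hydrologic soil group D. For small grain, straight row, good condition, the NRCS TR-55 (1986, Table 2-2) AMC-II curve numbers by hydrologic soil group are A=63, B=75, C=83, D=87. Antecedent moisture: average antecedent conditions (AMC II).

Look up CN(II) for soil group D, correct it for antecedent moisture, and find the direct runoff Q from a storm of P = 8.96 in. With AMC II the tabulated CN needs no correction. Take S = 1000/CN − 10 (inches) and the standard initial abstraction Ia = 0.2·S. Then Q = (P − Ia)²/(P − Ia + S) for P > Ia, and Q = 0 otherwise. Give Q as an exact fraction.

NRCS table: small grain, straight row, good condition, soil group D → CN(II) = 87
AMC II — tabulated CN = 87 applies directly.
Retention S: 1000/CN − 10 with CN=87.000 → S = 130/87 ≈ 1.494 in
Initial abstraction Ia = S/5 = (130/87)/5 = 26/87 ≈ 0.299 in
Excess rainfall: 8.960 − 0.299 = 8.661 in; P > Ia so Q > 0
Runoff Q = (P−Ia)²/(P−Ia+S) = (8.661)²/(8.661+1.494) = 88717561/12010350 ≈ 7.387 in

Q = 88717561/12010350 in ≈ 7.387 in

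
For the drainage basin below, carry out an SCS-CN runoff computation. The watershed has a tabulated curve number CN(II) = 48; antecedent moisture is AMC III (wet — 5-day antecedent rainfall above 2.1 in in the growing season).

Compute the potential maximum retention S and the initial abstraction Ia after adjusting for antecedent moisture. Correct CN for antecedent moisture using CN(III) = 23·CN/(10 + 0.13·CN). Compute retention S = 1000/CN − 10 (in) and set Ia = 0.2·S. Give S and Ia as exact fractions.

S = 325/69 in ≈ 4.710 in; Ia = 65/69 in ≈ 0.942 in

Adjust CN=48 to AMC III: 23·48/(10 + 0.13·48) → 1104 ÷ (406/25) = 13800/203 ≈ 67.980
S = 1000/(13800/203) − 10 = 325/69 in ≈ 4.710 in
Initial abstraction Ia = S/5 = (325/69)/5 = 65/69 ≈ 0.942 in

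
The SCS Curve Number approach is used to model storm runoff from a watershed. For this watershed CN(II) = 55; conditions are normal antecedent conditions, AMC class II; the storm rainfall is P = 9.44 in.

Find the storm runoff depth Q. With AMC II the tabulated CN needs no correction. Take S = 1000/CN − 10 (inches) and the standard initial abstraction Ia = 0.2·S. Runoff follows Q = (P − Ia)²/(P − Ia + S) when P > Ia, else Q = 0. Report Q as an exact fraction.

Average conditions: CN = 55 (no AMC adjustment).
Max retention: S = 1000/55 − 10 = 90/11 in (≈ 8.182 in)
Ia = 0.2·(90/11) = 18/11 in ≈ 1.636 in
Excess rainfall: 9.440 − 1.636 = 7.804 in; P > Ia so Q > 0
Runoff Q = (P−Ia)²/(P−Ia+S) = (7.804)²/(7.804+8.182) = 1151329/302225 ≈ 3.810 in

Q = 1151329/302225 in ≈ 3.810 in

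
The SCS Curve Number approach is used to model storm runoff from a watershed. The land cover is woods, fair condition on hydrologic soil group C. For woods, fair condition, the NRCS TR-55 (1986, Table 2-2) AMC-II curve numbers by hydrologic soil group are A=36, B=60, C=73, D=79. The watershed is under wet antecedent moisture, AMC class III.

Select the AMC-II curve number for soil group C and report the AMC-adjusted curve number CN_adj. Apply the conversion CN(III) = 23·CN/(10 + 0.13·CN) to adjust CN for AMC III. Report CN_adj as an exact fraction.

NRCS table: woods, fair condition, soil group C → CN(II) = 73
CN(III) from CN(II)=73: (23·73)/(10 + 0.13·73) = 167900/1949 ≈ 86.147

CN_adj = 167900/1949 ≈ 86.147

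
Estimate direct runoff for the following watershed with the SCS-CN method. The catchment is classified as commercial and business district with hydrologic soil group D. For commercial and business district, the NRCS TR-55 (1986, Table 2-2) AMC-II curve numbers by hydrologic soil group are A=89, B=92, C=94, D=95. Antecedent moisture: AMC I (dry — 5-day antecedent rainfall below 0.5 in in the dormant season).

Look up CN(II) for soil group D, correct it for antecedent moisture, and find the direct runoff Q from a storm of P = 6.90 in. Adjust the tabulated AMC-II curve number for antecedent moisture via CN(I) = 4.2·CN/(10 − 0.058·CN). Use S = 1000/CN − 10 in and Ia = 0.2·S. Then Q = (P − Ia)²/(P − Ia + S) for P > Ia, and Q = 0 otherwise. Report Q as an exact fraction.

NRCS table: commercial and business district, soil group D → CN(II) = 95
CN(I) from CN(II)=95: (4.2·95)/(10 − 0.058·95) = 39900/449 ≈ 88.864
Max retention: S = 1000/(39900/449) − 10 = 500/399 in (≈ 1.253 in)
Ia = 0.2S: 0.2·1.253 = 0.251 in (exactly 100/399)
Excess rainfall: 6.900 − 0.251 = 6.649 in; P > Ia so Q > 0
Q: (26531/3990)² ÷ (31531/3990) = 703893961/125808690 in (≈ 5.595 in)

Q = 703893961/125808690 in ≈ 5.595 in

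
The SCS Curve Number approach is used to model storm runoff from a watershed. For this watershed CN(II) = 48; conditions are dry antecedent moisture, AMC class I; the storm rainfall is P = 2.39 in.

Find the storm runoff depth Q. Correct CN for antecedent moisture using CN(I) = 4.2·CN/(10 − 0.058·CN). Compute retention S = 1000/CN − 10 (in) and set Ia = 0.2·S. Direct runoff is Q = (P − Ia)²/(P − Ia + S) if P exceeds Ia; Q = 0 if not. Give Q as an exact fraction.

CN(I) from CN(II)=48: (4.2·48)/(10 − 0.058·48) = 12600/451 ≈ 27.938
Retention S: 1000/CN − 10 with CN=27.938 → S = 1625/63 ≈ 25.794 in
Initial abstraction Ia = S/5 = (1625/63)/5 = 325/63 ≈ 5.159 in
P = 2.390 ≤ Ia = 5.159 in: entire storm abstracted, Q = 0.

Q = 0 in ≈ 0.000 in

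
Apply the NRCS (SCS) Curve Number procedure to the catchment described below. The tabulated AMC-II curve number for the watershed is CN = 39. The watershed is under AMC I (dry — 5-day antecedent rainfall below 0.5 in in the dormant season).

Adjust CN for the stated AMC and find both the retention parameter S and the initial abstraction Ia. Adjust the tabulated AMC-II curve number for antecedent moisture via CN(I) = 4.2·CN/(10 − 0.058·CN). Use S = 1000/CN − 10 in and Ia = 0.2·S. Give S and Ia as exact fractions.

S = 30500/819 in ≈ 37.241 in; Ia = 6100/819 in ≈ 7.448 in

Adjust CN=39 to AMC I: 4.2·39/(10 − 0.058·39) → (819/5) ÷ (3869/500) = 81900/3869 ≈ 21.168
S = 1000/(81900/3869) − 10 = 30500/819 in ≈ 37.241 in
Initial abstraction Ia = S/5 = (30500/819)/5 = 6100/819 ≈ 7.448 in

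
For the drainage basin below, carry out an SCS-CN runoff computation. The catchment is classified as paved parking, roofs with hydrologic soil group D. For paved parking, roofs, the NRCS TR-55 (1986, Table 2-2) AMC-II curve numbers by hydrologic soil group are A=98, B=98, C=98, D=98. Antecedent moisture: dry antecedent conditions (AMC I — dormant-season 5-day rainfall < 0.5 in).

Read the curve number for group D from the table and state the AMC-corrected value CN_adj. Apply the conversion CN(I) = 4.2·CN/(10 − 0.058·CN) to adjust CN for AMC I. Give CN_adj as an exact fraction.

NRCS table: paved parking, roofs, soil group D → CN(II) = 98
CN(I) from CN(II)=98: (4.2·98)/(10 − 0.058·98) = 102900/1079 ≈ 95.366

CN_adj = 102900/1079 ≈ 95.366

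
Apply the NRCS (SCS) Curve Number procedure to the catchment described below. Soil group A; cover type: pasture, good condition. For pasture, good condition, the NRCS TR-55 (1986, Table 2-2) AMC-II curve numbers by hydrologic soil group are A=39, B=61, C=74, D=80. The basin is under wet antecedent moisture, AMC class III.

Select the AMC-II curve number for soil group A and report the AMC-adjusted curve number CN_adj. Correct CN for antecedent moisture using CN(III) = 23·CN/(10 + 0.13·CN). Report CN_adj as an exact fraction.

CN_adj = 89700/1507 ≈ 59.522

NRCS table: pasture, good condition, soil group A → CN(II) = 39
Wet (AMC III): CN(III) = 23·39/(10 + 0.13·39) = 897/(1507/100) = 89700/1507 ≈ 59.522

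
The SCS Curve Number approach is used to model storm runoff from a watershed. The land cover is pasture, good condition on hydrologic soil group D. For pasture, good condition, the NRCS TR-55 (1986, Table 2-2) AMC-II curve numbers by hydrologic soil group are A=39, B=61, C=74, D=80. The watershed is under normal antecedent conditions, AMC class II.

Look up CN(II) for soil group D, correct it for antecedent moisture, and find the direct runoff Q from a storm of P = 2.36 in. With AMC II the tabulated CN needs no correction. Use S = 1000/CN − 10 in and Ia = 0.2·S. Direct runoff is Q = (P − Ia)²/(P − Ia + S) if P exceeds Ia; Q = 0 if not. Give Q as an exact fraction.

NRCS table: pasture, good condition, soil group D → CN(II) = 80
CN(II) = 80; AMC II needs no correction.
Retention S: 1000/CN − 10 with CN=80.000 → S = 5/2 ≈ 2.500 in
Ia = 0.2S: 0.2·2.500 = 0.500 in (exactly 1/2)
Since P=2.360 > Ia=0.500: effective rainfall P−Ia = 93/50 in
Runoff Q = (P−Ia)²/(P−Ia+S) = (1.860)²/(1.860+2.500) = 8649/10900 ≈ 0.793 in

Q = 8649/10900 in ≈ 0.793 in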